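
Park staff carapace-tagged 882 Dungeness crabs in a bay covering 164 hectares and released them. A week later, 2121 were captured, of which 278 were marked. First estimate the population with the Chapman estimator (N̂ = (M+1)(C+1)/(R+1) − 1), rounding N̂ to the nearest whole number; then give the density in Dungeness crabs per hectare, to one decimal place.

N̂ = 883·2122/279 − 1 = 1873726/279 − 1 ≈ 6714.9 → 6715
Density = N̂ / area = 6715 / 164 ≈ 40.945 → 40.9 per hectare

density ≈ 40.9 Dungeness crabs per hectare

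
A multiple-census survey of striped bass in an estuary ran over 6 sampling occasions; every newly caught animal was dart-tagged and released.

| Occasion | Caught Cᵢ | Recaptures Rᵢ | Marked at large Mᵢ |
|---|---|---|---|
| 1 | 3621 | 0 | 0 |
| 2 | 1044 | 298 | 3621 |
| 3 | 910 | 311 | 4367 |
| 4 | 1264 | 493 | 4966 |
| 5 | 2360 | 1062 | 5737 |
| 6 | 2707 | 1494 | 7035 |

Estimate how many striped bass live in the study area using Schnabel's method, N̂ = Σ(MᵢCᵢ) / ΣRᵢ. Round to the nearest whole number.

Σ MᵢCᵢ = 0·3621 + 3621·1044 + 4367·910 + 4966·1264 + 5737·2360 + 7035·2707 = 0 + 3780324 + 3973970 + 6277024 + 13539320 + 19043745 = 46614383
Σ Rᵢ = 0 + 298 + 311 + 493 + 1062 + 1494 = 3658
N̂ = 46614383 / 3658 ≈ 12743.1 → 12743

N ≈ 12,743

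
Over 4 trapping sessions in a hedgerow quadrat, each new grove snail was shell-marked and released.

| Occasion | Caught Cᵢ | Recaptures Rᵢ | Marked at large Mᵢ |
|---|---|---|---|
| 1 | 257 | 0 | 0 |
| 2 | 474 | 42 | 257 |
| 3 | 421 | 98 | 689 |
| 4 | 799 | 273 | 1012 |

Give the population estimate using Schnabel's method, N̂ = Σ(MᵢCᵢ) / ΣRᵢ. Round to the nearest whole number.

Σ MᵢCᵢ = 0·257 + 257·474 + 689·421 + 1012·799 = 0 + 121818 + 290069 + 808588 = 1220475
Σ Rᵢ = 0 + 42 + 98 + 273 = 413
N̂ = 1220475 / 413 ≈ 2955.1 → 2955

N ≈ 2955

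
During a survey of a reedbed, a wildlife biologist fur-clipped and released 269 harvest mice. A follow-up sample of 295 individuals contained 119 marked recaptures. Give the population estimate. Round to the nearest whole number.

N ≈ 667

N = (269 × 295) / 119 = 79355 / 119 ≈ 666.8 → 667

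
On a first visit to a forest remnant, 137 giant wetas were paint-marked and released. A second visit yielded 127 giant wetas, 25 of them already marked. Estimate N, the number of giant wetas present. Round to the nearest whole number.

N ≈ 696

N = (137 × 127) / 25 = 17399 / 25 ≈ 696.0 → 696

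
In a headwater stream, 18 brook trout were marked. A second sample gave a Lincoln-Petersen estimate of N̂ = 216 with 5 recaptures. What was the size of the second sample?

From N = M·C/R: C = N·R / M = 216·5 / 18 = 1080 / 18 = 60.

C = 60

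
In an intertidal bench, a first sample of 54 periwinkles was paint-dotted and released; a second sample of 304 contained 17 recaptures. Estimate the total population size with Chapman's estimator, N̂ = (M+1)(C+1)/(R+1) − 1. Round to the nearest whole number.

N̂ = (54+1)(304+1)/(17+1) − 1 = 55·305/18 − 1
= 16775/18 − 1 ≈ 931.9 − 1 ≈ 930.9 → 931

N ≈ 931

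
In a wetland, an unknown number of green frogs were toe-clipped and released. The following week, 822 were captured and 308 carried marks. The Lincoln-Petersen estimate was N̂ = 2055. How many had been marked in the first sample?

M = 770

From N = M·C/R: M = N·R / C = 2055·308 / 822 = 632940 / 822 = 770.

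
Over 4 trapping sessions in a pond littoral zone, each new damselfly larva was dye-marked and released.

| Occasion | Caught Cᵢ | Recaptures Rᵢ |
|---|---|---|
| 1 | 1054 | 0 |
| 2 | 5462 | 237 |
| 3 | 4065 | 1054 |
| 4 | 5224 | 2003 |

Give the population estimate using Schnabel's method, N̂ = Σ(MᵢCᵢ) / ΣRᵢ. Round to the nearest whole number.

N ≈ 24,230

Marked at large before each occasion: Mᵢ = Σⱼ<ᵢ (Cⱼ − Rⱼ) → M1=0, M2=1054, M3=6279, M4=9290
Σ MᵢCᵢ = 0·1054 + 1054·5462 + 6279·4065 + 9290·5224 = 0 + 5756948 + 25524135 + 48530960 = 79812043
Σ Rᵢ = 0 + 237 + 1054 + 2003 = 3294
N̂ = 79812043 / 3294 ≈ 24229.5 → 24230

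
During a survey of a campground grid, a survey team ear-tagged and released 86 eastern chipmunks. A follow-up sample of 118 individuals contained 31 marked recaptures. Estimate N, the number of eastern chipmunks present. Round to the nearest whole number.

Lincoln-Petersen assumes M/N = R/C, so N = M·C / R.
N = (86 × 118) / 31 = 10148 / 31 ≈ 327.4 → 327

N ≈ 327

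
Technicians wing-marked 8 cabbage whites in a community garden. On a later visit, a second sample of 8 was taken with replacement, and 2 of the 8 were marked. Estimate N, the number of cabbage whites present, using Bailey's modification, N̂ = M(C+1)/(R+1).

N̂ = 8·(8+1)/(2+1) = 8·9/3 = 72/3 = 24

N = 24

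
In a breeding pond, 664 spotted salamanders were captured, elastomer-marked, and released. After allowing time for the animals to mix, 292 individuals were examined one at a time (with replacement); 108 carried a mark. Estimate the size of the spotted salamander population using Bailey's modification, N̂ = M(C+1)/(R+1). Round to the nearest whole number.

N ≈ 1785

N̂ = 664·(292+1)/(108+1) = 664·293/109 = 194552/109 ≈ 1784.9 → 1785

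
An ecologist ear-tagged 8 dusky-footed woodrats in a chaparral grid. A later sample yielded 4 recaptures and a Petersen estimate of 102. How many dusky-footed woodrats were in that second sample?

From N = M·C/R: C = N·R / M = 102·4 / 8 = 408 / 8 = 51.

C = 51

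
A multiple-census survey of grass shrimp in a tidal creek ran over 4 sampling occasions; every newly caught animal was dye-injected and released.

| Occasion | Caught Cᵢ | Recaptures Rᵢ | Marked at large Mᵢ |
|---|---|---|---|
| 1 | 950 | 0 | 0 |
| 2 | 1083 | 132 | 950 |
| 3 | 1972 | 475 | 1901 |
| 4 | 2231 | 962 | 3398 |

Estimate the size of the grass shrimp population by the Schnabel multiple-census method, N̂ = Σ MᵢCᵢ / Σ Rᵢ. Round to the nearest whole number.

N ≈ 7877

Σ MᵢCᵢ = 0·950 + 950·1083 + 1901·1972 + 3398·2231 = 0 + 1028850 + 3748772 + 7580938 = 12358560
Σ Rᵢ = 0 + 132 + 475 + 962 = 1569
N̂ = 12358560 / 1569 ≈ 7876.7 → 7877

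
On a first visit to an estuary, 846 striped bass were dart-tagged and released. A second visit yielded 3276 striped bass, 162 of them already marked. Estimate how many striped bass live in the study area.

N = 17,108

N = (846 × 3276) / 162 = 2771496 / 162 = 17108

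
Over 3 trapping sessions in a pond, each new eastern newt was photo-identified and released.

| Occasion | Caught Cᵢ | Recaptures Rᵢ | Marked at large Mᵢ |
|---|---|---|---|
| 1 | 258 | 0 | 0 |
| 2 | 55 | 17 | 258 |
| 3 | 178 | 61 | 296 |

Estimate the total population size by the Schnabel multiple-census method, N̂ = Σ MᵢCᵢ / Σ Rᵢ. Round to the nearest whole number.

Σ MᵢCᵢ = 0·258 + 258·55 + 296·178 = 0 + 14190 + 52688 = 66878
Σ Rᵢ = 0 + 17 + 61 = 78
N̂ = 66878 / 78 ≈ 857.4 → 857

N ≈ 857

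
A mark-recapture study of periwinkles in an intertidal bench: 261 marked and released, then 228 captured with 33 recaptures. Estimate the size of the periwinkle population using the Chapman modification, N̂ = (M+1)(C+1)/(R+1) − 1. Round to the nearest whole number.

N ≈ 1764

N̂ = (261+1)(228+1)/(33+1) − 1 = 262·229/34 − 1
= 59998/34 − 1 ≈ 1764.6 − 1 ≈ 1763.6 → 1764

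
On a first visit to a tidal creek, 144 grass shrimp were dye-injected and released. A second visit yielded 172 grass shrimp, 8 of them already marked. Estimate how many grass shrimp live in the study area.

N = 3096

Lincoln-Petersen assumes M/N = R/C, so N = M·C / R.
N = (144 × 172) / 8 = 24768 / 8 = 3096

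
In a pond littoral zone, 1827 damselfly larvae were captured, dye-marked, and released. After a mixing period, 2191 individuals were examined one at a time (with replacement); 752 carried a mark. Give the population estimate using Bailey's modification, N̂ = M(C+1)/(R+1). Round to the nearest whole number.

N ≈ 5318

N̂ = 1827·(2191+1)/(752+1) = 1827·2192/753 = 4004784/753 ≈ 5318.4 → 5318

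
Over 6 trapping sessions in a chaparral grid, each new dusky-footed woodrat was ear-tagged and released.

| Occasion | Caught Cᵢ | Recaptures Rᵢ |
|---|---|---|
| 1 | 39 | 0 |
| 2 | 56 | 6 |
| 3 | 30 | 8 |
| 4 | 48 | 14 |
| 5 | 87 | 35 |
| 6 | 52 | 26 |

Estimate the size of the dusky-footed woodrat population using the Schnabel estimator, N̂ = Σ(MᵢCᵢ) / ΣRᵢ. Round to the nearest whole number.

Marked at large before each occasion: Mᵢ = Σⱼ<ᵢ (Cⱼ − Rⱼ) → M1=0, M2=39, M3=89, M4=111, M5=145, M6=197
Σ MᵢCᵢ = 0·39 + 39·56 + 89·30 + 111·48 + 145·87 + 197·52 = 0 + 2184 + 2670 + 5328 + 12615 + 10244 = 33041
Σ Rᵢ = 0 + 6 + 8 + 14 + 35 + 26 = 89
N̂ = 33041 / 89 ≈ 371.2 → 371

N ≈ 371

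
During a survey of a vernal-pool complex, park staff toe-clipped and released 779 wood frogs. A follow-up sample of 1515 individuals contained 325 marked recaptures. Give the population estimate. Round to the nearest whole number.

N ≈ 3631

N = (779 × 1515) / 325 = 1180185 / 325 ≈ 3631.3 → 3631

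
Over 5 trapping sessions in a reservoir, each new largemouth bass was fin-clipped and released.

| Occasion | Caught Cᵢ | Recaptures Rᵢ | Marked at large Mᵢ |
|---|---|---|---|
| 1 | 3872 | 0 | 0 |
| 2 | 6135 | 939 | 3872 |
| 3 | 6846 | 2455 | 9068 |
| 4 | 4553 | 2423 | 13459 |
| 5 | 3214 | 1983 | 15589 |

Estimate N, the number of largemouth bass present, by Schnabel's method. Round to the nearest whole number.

N ≈ 25,284

Σ MᵢCᵢ = 0·3872 + 3872·6135 + 9068·6846 + 13459·4553 + 15589·3214 = 0 + 23754720 + 62079528 + 61278827 + 50103046 = 197216121
Σ Rᵢ = 0 + 939 + 2455 + 2423 + 1983 = 7800
N̂ = 197216121 / 7800 ≈ 25284.1 → 25284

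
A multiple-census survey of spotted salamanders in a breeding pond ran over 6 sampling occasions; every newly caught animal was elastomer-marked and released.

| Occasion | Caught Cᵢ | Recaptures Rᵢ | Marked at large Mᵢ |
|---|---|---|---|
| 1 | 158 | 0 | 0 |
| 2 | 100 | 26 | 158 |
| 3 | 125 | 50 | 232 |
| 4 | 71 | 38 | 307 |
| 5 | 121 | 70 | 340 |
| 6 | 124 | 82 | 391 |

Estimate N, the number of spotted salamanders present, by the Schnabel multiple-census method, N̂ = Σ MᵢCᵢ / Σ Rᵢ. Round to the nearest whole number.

Σ MᵢCᵢ = 0·158 + 158·100 + 232·125 + 307·71 + 340·121 + 391·124 = 0 + 15800 + 29000 + 21797 + 41140 + 48484 = 156221
Σ Rᵢ = 0 + 26 + 50 + 38 + 70 + 82 = 266
N̂ = 156221 / 266 ≈ 587.3 → 587

N ≈ 587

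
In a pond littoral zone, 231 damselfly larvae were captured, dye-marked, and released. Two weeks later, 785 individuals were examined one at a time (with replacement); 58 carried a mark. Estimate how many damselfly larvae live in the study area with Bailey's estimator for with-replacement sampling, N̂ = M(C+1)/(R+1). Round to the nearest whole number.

N̂ = 231·(785+1)/(58+1) = 231·786/59 = 181566/59 ≈ 3077.4 → 3077

N ≈ 3077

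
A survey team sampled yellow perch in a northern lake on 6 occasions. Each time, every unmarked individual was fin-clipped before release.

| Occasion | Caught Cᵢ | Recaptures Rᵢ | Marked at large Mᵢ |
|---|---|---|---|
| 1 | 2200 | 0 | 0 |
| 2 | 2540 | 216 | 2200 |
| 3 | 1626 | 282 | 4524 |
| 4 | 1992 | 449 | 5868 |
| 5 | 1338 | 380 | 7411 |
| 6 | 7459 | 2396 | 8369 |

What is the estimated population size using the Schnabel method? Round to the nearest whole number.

Σ MᵢCᵢ = 0·2200 + 2200·2540 + 4524·1626 + 5868·1992 + 7411·1338 + 8369·7459 = 0 + 5588000 + 7356024 + 11689056 + 9915918 + 62424371 = 96973369
Σ Rᵢ = 0 + 216 + 282 + 449 + 380 + 2396 = 3723
N̂ = 96973369 / 3723 ≈ 26047.1 → 26047

N ≈ 26,047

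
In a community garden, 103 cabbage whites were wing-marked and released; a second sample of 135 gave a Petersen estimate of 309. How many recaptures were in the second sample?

From N = M·C/R: R = M·C / N = 103·135 / 309 = 13905 / 309 = 45.

R = 45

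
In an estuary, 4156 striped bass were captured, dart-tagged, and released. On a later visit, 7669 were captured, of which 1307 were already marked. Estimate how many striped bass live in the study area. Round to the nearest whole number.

The marked fraction in the recapture sample should equal the marked fraction in the population: 1307/7669 = 4156/N.
N = (4156 × 7669) / 1307 = 31872364 / 1307 ≈ 24385.9 → 24386

N ≈ 24,386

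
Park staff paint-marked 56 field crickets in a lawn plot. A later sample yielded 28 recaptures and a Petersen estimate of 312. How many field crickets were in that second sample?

From N = M·C/R: C = N·R / M = 312·28 / 56 = 8736 / 56 = 156.

C = 156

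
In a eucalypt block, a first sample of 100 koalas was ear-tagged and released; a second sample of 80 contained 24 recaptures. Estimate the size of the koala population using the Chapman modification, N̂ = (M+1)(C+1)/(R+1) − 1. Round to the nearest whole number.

N ≈ 326

N̂ = (100+1)(80+1)/(24+1) − 1 = 101·81/25 − 1
= 8181/25 − 1 ≈ 327.2 − 1 ≈ 326.2 → 326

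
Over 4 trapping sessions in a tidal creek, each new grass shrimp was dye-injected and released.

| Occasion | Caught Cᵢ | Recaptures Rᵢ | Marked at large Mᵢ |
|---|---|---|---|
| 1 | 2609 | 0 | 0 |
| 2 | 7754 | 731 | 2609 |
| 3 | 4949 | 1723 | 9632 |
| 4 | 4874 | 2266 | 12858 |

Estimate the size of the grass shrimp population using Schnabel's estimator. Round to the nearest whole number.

N ≈ 27,663

Σ MᵢCᵢ = 0·2609 + 2609·7754 + 9632·4949 + 12858·4874 = 0 + 20230186 + 47668768 + 62669892 = 130568846
Σ Rᵢ = 0 + 731 + 1723 + 2266 = 4720
N̂ = 130568846 / 4720 ≈ 27662.9 → 27663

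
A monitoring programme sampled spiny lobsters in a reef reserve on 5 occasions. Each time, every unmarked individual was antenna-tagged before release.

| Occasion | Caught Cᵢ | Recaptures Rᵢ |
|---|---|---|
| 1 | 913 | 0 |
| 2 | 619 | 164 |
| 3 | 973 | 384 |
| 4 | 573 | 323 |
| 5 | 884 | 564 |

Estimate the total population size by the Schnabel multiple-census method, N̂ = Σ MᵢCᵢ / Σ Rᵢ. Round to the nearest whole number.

Marked at large before each occasion: Mᵢ = Σⱼ<ᵢ (Cⱼ − Rⱼ) → M1=0, M2=913, M3=1368, M4=1957, M5=2207
Σ MᵢCᵢ = 0·913 + 913·619 + 1368·973 + 1957·573 + 2207·884 = 0 + 565147 + 1331064 + 1121361 + 1950988 = 4968560
Σ Rᵢ = 0 + 164 + 384 + 323 + 564 = 1435
N̂ = 4968560 / 1435 ≈ 3462.4 → 3462

N ≈ 3462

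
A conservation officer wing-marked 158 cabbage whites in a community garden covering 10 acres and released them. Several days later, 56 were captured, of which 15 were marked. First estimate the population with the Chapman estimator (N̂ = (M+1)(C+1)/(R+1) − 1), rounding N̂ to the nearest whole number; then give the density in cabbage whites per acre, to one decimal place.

density ≈ 56.5 cabbage whites per acre

N̂ = 159·57/16 − 1 = 9063/16 − 1 ≈ 565.4 → 565
Density = N̂ / area = 565 / 10 ≈ 56.50 → 56.5 per acre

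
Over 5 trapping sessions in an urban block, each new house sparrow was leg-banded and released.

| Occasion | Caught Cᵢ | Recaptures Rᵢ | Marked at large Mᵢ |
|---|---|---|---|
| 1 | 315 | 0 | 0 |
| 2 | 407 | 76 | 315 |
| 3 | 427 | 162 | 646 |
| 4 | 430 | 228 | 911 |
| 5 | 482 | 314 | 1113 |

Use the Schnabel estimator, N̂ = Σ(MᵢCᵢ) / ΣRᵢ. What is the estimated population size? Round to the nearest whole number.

Σ MᵢCᵢ = 0·315 + 315·407 + 646·427 + 911·430 + 1113·482 = 0 + 128205 + 275842 + 391730 + 536466 = 1332243
Σ Rᵢ = 0 + 76 + 162 + 228 + 314 = 780
N̂ = 1332243 / 780 ≈ 1708.0 → 1708

N ≈ 1708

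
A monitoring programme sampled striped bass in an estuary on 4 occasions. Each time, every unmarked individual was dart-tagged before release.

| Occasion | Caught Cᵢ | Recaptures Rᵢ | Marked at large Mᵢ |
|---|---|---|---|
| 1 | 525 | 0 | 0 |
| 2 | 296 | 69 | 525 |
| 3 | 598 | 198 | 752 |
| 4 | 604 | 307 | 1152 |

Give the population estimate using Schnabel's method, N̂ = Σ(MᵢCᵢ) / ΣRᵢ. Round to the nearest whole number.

N ≈ 2266

Σ MᵢCᵢ = 0·525 + 525·296 + 752·598 + 1152·604 = 0 + 155400 + 449696 + 695808 = 1300904
Σ Rᵢ = 0 + 69 + 198 + 307 = 574
N̂ = 1300904 / 574 ≈ 2266.4 → 2266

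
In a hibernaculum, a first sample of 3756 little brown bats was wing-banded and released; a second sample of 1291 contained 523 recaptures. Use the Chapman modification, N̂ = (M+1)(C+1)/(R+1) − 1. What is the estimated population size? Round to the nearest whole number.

N̂ = (3756+1)(1291+1)/(523+1) − 1 = 3757·1292/524 − 1
= 4854044/524 − 1 ≈ 9263.4 − 1 ≈ 9262.4 → 9262

N ≈ 9262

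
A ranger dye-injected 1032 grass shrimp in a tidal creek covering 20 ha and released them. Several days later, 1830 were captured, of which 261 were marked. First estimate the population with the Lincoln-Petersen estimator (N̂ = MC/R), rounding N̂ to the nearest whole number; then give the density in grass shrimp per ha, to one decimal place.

density ≈ 361.8 grass shrimp per ha

N̂ = 1032·1830/261 = 1888560/261 ≈ 7235.9 → 7236
Density = N̂ / area = 7236 / 20 ≈ 361.80 → 361.8 per ha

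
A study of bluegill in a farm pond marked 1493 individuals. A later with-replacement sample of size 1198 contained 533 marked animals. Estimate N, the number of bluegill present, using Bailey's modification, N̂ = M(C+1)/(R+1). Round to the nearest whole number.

N ≈ 3352

N̂ = 1493·(1198+1)/(533+1) = 1493·1199/534 = 1790107/534 ≈ 3352.3 → 3352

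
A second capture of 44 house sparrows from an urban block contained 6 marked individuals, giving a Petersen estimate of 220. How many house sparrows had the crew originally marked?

M = 30

From N = M·C/R: M = N·R / C = 220·6 / 44 = 1320 / 44 = 30.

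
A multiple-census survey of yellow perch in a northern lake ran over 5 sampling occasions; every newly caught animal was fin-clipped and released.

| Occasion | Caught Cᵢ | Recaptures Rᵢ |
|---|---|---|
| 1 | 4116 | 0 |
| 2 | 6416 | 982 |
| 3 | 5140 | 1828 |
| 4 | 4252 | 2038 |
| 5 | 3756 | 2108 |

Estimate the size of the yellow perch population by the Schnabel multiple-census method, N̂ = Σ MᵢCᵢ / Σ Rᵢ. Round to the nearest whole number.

N ≈ 26,856

Marked at large before each occasion: Mᵢ = Σⱼ<ᵢ (Cⱼ − Rⱼ) → M1=0, M2=4116, M3=9550, M4=12862, M5=15076
Σ MᵢCᵢ = 0·4116 + 4116·6416 + 9550·5140 + 12862·4252 + 15076·3756 = 0 + 26408256 + 49087000 + 54689224 + 56625456 = 186809936
Σ Rᵢ = 0 + 982 + 1828 + 2038 + 2108 = 6956
N̂ = 186809936 / 6956 ≈ 26855.9 → 26856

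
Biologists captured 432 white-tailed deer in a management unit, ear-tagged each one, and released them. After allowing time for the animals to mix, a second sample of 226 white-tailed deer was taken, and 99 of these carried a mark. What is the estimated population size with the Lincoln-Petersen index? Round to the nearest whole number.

N = (432 × 226) / 99 = 97632 / 99 ≈ 986.2 → 986

N ≈ 986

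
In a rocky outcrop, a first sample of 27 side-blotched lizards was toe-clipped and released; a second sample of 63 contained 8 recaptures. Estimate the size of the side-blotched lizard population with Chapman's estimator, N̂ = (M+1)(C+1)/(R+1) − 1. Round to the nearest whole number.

N̂ = (27+1)(63+1)/(8+1) − 1 = 28·64/9 − 1
= 1792/9 − 1 ≈ 199.1 − 1 ≈ 198.1 → 198

N ≈ 198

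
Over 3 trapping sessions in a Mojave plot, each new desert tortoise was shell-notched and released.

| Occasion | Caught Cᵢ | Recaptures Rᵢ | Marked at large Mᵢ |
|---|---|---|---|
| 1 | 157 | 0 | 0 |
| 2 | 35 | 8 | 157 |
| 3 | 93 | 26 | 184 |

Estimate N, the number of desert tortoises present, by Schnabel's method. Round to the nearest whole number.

Σ MᵢCᵢ = 0·157 + 157·35 + 184·93 = 0 + 5495 + 17112 = 22607
Σ Rᵢ = 0 + 8 + 26 = 34
N̂ = 22607 / 34 ≈ 664.9 → 665

N ≈ 665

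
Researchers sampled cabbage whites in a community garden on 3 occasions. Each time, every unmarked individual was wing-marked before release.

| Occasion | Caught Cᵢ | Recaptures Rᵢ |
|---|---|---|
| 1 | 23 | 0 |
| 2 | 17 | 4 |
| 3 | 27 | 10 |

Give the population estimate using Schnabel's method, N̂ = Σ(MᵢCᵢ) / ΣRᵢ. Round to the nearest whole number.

N ≈ 97

Marked at large before each occasion: Mᵢ = Σⱼ<ᵢ (Cⱼ − Rⱼ) → M1=0, M2=23, M3=36
Σ MᵢCᵢ = 0·23 + 23·17 + 36·27 = 0 + 391 + 972 = 1363
Σ Rᵢ = 0 + 4 + 10 = 14
N̂ = 1363 / 14 ≈ 97.4 → 97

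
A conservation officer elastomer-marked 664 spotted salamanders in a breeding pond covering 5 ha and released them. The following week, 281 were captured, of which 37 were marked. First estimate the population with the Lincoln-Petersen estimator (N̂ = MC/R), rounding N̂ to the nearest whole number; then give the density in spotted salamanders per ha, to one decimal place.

density ≈ 1008.6 spotted salamanders per ha

N̂ = 664·281/37 = 186584/37 ≈ 5042.8 → 5043
Density = N̂ / area = 5043 / 5 ≈ 1008.60 → 1008.6 per ha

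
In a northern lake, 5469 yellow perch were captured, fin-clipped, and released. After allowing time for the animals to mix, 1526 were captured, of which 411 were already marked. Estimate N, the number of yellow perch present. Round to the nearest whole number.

N ≈ 20,306

N = (5469 × 1526) / 411 = 8345694 / 411 ≈ 20305.8 → 20306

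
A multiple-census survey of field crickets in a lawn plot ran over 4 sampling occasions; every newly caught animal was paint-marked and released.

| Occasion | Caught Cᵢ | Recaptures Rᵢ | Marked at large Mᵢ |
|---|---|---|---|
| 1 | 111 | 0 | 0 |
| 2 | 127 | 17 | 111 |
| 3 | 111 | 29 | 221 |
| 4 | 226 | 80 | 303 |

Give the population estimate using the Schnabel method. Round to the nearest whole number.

Σ MᵢCᵢ = 0·111 + 111·127 + 221·111 + 303·226 = 0 + 14097 + 24531 + 68478 = 107106
Σ Rᵢ = 0 + 17 + 29 + 80 = 126
N̂ = 107106 / 126 ≈ 850.0 → 850

N ≈ 850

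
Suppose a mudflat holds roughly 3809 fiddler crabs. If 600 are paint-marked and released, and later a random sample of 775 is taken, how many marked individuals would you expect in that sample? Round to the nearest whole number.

The marked fraction of the population is 600/3809, so in a sample of 775 expect C·(M/N) marked.
E[R] = 600 × 775 / 3809 = 465000 / 3809 ≈ 122.1 → 122

expected recaptures ≈ 122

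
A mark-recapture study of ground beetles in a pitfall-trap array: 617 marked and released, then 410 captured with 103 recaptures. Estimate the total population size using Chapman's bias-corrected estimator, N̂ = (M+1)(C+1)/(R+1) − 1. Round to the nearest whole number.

N ≈ 2441

N̂ = (617+1)(410+1)/(103+1) − 1 = 618·411/104 − 1
= 253998/104 − 1 ≈ 2442.3 − 1 ≈ 2441.3 → 2441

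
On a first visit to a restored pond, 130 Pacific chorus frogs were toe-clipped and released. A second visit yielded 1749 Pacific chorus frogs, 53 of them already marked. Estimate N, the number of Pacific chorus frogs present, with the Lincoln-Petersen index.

N = 4290

If marked individuals mix randomly, R/C ≈ M/N, giving N ≈ M·C/R.
N = (130 × 1749) / 53 = 227370 / 53 = 4290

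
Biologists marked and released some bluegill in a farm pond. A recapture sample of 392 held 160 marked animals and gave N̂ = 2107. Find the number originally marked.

From N = M·C/R: M = N·R / C = 2107·160 / 392 = 337120 / 392 = 860.

M = 860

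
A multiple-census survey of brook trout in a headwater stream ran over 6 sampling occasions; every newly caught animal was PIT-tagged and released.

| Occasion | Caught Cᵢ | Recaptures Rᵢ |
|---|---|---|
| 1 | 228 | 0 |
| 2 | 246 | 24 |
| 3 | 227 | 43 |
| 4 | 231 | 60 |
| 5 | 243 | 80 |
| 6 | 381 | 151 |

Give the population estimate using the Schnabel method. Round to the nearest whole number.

N ≈ 2428

Marked at large before each occasion: Mᵢ = Σⱼ<ᵢ (Cⱼ − Rⱼ) → M1=0, M2=228, M3=450, M4=634, M5=805, M6=968
Σ MᵢCᵢ = 0·228 + 228·246 + 450·227 + 634·231 + 805·243 + 968·381 = 0 + 56088 + 102150 + 146454 + 195615 + 368808 = 869115
Σ Rᵢ = 0 + 24 + 43 + 60 + 80 + 151 = 358
N̂ = 869115 / 358 ≈ 2427.7 → 2428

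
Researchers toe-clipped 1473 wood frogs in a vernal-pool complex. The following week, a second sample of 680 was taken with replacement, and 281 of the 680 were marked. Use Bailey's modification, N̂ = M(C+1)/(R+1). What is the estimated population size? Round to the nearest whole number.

N ≈ 3557

N̂ = 1473·(680+1)/(281+1) = 1473·681/282 = 1003113/282 ≈ 3557.1 → 3557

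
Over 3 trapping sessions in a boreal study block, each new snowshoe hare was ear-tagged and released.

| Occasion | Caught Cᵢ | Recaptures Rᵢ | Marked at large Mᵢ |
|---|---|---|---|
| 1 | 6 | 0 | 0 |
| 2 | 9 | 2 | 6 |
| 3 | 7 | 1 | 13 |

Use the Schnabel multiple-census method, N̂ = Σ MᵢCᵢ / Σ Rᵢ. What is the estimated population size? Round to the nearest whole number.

N ≈ 48

Σ MᵢCᵢ = 0·6 + 6·9 + 13·7 = 0 + 54 + 91 = 145
Σ Rᵢ = 0 + 2 + 1 = 3
N̂ = 145 / 3 ≈ 48.3 → 48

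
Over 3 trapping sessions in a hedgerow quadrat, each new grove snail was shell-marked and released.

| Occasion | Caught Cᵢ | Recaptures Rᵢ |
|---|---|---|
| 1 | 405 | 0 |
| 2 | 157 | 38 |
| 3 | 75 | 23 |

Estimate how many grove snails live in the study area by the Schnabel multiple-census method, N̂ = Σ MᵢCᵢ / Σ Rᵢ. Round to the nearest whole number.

Marked at large before each occasion: Mᵢ = Σⱼ<ᵢ (Cⱼ − Rⱼ) → M1=0, M2=405, M3=524
Σ MᵢCᵢ = 0·405 + 405·157 + 524·75 = 0 + 63585 + 39300 = 102885
Σ Rᵢ = 0 + 38 + 23 = 61
N̂ = 102885 / 61 ≈ 1686.6 → 1687

N ≈ 1687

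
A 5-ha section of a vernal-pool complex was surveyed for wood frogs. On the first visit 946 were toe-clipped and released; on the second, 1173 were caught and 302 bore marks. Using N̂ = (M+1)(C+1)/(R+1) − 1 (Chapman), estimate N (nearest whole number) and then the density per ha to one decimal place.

density ≈ 733.6 wood frogs per ha

N̂ = 947·1174/303 − 1 = 1111778/303 − 1 ≈ 3668.2 → 3668
Density = N̂ / area = 3668 / 5 ≈ 733.60 → 733.6 per ha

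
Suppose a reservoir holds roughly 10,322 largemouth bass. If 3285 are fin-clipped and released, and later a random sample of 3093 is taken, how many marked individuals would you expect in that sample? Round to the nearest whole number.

The marked fraction of the population is 3285/10322, so in a sample of 3093 expect C·(M/N) marked.
E[R] = 3285 × 3093 / 10322 = 10160505 / 10322 ≈ 984.4 → 984

expected recaptures ≈ 984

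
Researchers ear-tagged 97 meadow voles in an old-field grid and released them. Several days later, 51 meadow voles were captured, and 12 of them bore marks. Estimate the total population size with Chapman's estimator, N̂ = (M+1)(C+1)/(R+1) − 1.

N̂ = (97+1)(51+1)/(12+1) − 1 = 98·52/13 − 1
= 5096/13 − 1 = 392 − 1 = 391

N = 391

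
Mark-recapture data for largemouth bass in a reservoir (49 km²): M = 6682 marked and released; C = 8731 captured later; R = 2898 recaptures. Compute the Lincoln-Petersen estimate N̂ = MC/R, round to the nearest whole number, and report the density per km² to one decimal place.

density ≈ 410.8 largemouth bass per km²

N̂ = 6682·8731/2898 = 58340542/2898 ≈ 20131.3 → 20131
Density = N̂ / area = 20131 / 49 ≈ 410.84 → 410.8 per km²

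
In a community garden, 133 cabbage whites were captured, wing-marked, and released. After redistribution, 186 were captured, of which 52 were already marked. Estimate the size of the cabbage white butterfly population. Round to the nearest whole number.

N ≈ 476

Lincoln-Petersen assumes M/N = R/C, so N = M·C / R.
N = (133 × 186) / 52 = 24738 / 52 ≈ 475.7 → 476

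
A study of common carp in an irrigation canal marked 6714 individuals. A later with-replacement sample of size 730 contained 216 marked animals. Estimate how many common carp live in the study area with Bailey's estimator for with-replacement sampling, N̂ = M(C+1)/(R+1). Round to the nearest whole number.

N ≈ 22,617

N̂ = 6714·(730+1)/(216+1) = 6714·731/217 = 4907934/217 ≈ 22617.2 → 22617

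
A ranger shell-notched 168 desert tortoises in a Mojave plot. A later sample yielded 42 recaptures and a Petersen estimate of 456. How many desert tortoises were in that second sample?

From N = M·C/R: C = N·R / M = 456·42 / 168 = 19152 / 168 = 114.

C = 114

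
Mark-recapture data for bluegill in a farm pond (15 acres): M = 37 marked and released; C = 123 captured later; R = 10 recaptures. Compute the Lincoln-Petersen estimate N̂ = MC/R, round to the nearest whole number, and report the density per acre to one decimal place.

density ≈ 30.3 bluegill per acre

N̂ = 37·123/10 = 4551/10 ≈ 455.1 → 455
Density = N̂ / area = 455 / 15 ≈ 30.33 → 30.3 per acre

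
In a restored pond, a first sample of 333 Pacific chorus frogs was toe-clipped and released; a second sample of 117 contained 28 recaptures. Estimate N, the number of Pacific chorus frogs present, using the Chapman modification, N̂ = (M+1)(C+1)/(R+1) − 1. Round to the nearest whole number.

N ≈ 1358

N̂ = (333+1)(117+1)/(28+1) − 1 = 334·118/29 − 1
= 39412/29 − 1 ≈ 1359.0 − 1 ≈ 1358.0 → 1358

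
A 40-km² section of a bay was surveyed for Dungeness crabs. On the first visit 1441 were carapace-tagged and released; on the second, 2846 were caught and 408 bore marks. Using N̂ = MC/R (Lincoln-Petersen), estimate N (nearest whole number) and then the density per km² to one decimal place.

N̂ = 1441·2846/408 = 4101086/408 ≈ 10051.7 → 10052
Density = N̂ / area = 10052 / 40 ≈ 251.30 → 251.3 per km²

density ≈ 251.3 Dungeness crabs per km²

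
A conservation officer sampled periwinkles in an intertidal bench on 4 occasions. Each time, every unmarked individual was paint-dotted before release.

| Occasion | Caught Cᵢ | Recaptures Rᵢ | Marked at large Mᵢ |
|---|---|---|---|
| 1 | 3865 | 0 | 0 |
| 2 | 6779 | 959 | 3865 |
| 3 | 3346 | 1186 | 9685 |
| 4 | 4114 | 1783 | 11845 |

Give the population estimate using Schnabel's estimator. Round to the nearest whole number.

Σ MᵢCᵢ = 0·3865 + 3865·6779 + 9685·3346 + 11845·4114 = 0 + 26200835 + 32406010 + 48730330 = 107337175
Σ Rᵢ = 0 + 959 + 1186 + 1783 = 3928
N̂ = 107337175 / 3928 ≈ 27326.2 → 27326

N ≈ 27,326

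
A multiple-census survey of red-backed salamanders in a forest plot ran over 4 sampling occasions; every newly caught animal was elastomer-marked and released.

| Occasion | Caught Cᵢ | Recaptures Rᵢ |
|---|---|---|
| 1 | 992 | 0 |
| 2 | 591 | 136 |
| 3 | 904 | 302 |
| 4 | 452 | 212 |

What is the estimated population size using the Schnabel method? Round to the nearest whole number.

N ≈ 4339

Marked at large before each occasion: Mᵢ = Σⱼ<ᵢ (Cⱼ − Rⱼ) → M1=0, M2=992, M3=1447, M4=2049
Σ MᵢCᵢ = 0·992 + 992·591 + 1447·904 + 2049·452 = 0 + 586272 + 1308088 + 926148 = 2820508
Σ Rᵢ = 0 + 136 + 302 + 212 = 650
N̂ = 2820508 / 650 ≈ 4339.2 → 4339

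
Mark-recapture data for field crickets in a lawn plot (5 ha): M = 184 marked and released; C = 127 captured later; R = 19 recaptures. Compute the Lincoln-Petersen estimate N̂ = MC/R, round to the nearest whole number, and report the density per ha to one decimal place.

N̂ = 184·127/19 = 23368/19 ≈ 1229.9 → 1230
Density = N̂ / area = 1230 / 5 = 246.0 per ha

density ≈ 246.0 field crickets per ha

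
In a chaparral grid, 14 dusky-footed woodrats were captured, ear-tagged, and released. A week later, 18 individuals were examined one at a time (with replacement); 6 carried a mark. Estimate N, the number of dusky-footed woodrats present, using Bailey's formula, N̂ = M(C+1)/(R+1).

N̂ = 14·(18+1)/(6+1) = 14·19/7 = 266/7 = 38

N = 38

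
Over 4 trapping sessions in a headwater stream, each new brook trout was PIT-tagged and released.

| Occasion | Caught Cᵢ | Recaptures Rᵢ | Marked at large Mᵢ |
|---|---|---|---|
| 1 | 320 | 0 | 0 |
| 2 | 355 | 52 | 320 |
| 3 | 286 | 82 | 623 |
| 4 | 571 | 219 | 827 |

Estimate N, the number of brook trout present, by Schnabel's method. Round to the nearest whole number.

Σ MᵢCᵢ = 0·320 + 320·355 + 623·286 + 827·571 = 0 + 113600 + 178178 + 472217 = 763995
Σ Rᵢ = 0 + 52 + 82 + 219 = 353
N̂ = 763995 / 353 ≈ 2164.3 → 2164

N ≈ 2164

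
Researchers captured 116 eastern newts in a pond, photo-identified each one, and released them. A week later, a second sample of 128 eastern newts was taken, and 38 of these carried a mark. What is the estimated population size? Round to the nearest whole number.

N ≈ 391

Lincoln-Petersen assumes M/N = R/C, so N = M·C / R.
N = (116 × 128) / 38 = 14848 / 38 ≈ 390.7 → 391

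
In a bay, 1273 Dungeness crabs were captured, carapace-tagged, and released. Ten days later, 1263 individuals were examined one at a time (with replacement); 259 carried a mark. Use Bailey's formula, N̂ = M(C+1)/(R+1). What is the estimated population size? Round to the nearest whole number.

N̂ = 1273·(1263+1)/(259+1) = 1273·1264/260 = 1609072/260 ≈ 6188.7 → 6189

N ≈ 6189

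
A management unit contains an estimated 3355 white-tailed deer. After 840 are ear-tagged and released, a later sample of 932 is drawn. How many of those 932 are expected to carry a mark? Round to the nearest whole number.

expected recaptures ≈ 233

The marked fraction of the population is 840/3355, so in a sample of 932 expect C·(M/N) marked.
E[R] = 840 × 932 / 3355 = 782880 / 3355 ≈ 233.3 → 233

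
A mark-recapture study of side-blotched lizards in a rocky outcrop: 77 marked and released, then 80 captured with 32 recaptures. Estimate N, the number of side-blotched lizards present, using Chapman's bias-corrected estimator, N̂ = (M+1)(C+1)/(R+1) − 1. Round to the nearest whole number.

N̂ = (77+1)(80+1)/(32+1) − 1 = 78·81/33 − 1
= 6318/33 − 1 ≈ 191.45 − 1 ≈ 190.45 → 190

N ≈ 190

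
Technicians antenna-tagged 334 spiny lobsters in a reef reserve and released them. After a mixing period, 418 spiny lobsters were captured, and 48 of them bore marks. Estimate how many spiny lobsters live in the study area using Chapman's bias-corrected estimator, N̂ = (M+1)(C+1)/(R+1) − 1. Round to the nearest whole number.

N̂ = (334+1)(418+1)/(48+1) − 1 = 335·419/49 − 1
= 140365/49 − 1 ≈ 2864.6 − 1 ≈ 2863.6 → 2864

N ≈ 2864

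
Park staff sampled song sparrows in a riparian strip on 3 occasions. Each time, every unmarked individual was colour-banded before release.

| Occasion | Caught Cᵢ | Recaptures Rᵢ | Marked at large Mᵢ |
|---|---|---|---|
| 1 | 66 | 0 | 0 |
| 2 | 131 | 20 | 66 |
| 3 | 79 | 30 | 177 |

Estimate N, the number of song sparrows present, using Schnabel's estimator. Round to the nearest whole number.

N ≈ 453

Σ MᵢCᵢ = 0·66 + 66·131 + 177·79 = 0 + 8646 + 13983 = 22629
Σ Rᵢ = 0 + 20 + 30 = 50
N̂ = 22629 / 50 ≈ 452.6 → 453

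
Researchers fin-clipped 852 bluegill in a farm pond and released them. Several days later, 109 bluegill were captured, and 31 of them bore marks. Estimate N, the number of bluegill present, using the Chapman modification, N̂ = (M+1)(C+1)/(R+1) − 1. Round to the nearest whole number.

N̂ = (852+1)(109+1)/(31+1) − 1 = 853·110/32 − 1
= 93830/32 − 1 ≈ 2932.2 − 1 ≈ 2931.2 → 2931

N ≈ 2931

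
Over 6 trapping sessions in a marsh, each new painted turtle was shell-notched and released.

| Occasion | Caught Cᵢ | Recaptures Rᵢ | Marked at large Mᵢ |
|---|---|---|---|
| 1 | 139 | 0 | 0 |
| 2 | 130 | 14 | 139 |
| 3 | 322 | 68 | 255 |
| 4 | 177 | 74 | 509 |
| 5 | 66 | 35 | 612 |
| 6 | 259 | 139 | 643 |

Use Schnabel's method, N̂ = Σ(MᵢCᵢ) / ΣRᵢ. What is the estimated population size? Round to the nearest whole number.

N ≈ 1204

Σ MᵢCᵢ = 0·139 + 139·130 + 255·322 + 509·177 + 612·66 + 643·259 = 0 + 18070 + 82110 + 90093 + 40392 + 166537 = 397202
Σ Rᵢ = 0 + 14 + 68 + 74 + 35 + 139 = 330
N̂ = 397202 / 330 ≈ 1203.6 → 1204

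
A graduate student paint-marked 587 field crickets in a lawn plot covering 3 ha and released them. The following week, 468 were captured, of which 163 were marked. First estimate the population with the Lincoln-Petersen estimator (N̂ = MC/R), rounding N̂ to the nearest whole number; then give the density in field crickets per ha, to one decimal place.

density ≈ 561.7 field crickets per ha

N̂ = 587·468/163 = 274716/163 ≈ 1685.4 → 1685
Density = N̂ / area = 1685 / 3 ≈ 561.67 → 561.7 per ha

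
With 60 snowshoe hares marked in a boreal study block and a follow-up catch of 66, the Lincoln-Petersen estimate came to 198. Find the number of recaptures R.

From N = M·C/R: R = M·C / N = 60·66 / 198 = 3960 / 198 = 20.

R = 20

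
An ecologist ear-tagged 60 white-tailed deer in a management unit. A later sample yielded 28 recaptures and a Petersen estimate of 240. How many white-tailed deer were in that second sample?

From N = M·C/R: C = N·R / M = 240·28 / 60 = 6720 / 60 = 112.

C = 112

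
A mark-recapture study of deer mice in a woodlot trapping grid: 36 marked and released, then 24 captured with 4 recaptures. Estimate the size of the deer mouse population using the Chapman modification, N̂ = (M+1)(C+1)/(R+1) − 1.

N = 184

N̂ = (36+1)(24+1)/(4+1) − 1 = 37·25/5 − 1
= 925/5 − 1 = 185 − 1 = 184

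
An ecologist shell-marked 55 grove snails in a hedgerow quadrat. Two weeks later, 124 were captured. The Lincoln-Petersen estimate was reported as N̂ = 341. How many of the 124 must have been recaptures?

From N = M·C/R: R = M·C / N = 55·124 / 341 = 6820 / 341 = 20.

R = 20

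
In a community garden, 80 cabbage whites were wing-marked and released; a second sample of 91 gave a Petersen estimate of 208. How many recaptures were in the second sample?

From N = M·C/R: R = M·C / N = 80·91 / 208 = 7280 / 208 = 35.

R = 35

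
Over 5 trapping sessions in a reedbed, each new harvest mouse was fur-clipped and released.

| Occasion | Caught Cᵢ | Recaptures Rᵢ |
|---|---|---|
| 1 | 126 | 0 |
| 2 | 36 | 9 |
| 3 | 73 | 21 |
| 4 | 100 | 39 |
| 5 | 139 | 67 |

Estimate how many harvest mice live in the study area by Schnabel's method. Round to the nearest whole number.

Marked at large before each occasion: Mᵢ = Σⱼ<ᵢ (Cⱼ − Rⱼ) → M1=0, M2=126, M3=153, M4=205, M5=266
Σ MᵢCᵢ = 0·126 + 126·36 + 153·73 + 205·100 + 266·139 = 0 + 4536 + 11169 + 20500 + 36974 = 73179
Σ Rᵢ = 0 + 9 + 21 + 39 + 67 = 136
N̂ = 73179 / 136 ≈ 538.1 → 538

N ≈ 538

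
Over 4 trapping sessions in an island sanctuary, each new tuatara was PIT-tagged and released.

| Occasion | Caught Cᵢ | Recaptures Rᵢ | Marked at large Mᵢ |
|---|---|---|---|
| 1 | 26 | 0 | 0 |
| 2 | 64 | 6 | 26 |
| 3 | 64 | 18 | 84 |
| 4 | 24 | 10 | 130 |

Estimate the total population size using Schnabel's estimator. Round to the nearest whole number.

N ≈ 299

Σ MᵢCᵢ = 0·26 + 26·64 + 84·64 + 130·24 = 0 + 1664 + 5376 + 3120 = 10160
Σ Rᵢ = 0 + 6 + 18 + 10 = 34
N̂ = 10160 / 34 ≈ 298.8 → 299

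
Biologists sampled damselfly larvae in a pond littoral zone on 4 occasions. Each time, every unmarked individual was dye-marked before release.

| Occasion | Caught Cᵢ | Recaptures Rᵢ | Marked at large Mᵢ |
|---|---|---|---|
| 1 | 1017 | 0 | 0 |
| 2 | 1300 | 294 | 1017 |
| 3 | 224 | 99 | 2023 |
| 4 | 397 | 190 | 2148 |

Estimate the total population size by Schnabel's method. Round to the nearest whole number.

N ≈ 4508

Σ MᵢCᵢ = 0·1017 + 1017·1300 + 2023·224 + 2148·397 = 0 + 1322100 + 453152 + 852756 = 2628008
Σ Rᵢ = 0 + 294 + 99 + 190 = 583
N̂ = 2628008 / 583 ≈ 4507.7 → 4508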